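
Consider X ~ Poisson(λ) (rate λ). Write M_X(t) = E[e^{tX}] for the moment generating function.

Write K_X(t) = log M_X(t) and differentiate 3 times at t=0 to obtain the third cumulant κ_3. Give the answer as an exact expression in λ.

κ_3 = K^(3)(0) = λ

M_X(t) = e^(λ*(e^(t) - 1))
K_X(t) = log M_X(t) = λ*(e^(t) - 1)
K^(3)(t) = λ*e^(t)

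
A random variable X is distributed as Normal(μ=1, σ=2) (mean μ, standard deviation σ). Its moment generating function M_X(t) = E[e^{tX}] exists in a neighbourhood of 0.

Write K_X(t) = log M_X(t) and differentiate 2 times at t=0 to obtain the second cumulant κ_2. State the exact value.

κ_2 = K^(2)(0) = 4

M_X(t) = e^(2*t^2 + t)
K_X(t) = log M_X(t) = 2*t^2 + t
K^(2)(t) = 4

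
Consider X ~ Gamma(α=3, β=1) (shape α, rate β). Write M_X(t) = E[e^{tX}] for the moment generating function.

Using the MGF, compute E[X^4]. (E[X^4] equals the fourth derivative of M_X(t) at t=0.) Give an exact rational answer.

M_X(t) = (1 - t)^(-3)
M^(4)(t) = -360/(t^7 - 7*t^6 + 21*t^5 - 35*t^4 + 35*t^3 - 21*t^2 + 7*t - 1)

E[X^4] = M^(4)(0) = 360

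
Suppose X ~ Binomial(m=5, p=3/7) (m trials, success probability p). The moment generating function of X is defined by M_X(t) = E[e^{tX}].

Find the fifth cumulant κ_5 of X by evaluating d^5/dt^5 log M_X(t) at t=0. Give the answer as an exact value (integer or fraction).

M_X(t) = (3*e^(t)/7 + 4/7)^5
K_X(t) = log M_X(t) = 5*log(3*e^(t)/7 + 4/7)
D^5[K](t) = (-1620*e^(4*t) + 23760*e^(3*t) - 31680*e^(2*t) + 3840*e^(t))/(243*e^(5*t) + 1620*e^(4*t) + 4320*e^(3*t) + 5760*e^(2*t) + 3840*e^(t) + 1024)

κ_5 = D^5[K](0) = -5700/16807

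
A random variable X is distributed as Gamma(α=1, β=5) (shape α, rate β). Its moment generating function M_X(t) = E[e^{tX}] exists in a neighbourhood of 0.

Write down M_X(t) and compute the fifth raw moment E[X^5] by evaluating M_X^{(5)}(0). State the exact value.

E[X^5] = d^5M/dt^5 |_{t=0} = 24/625

M_X(t) = 5/(5 - t)
dM/dt = 5/(t^2 - 10*t + 25)
d^2M/dt^2 = -10/(t^3 - 15*t^2 + 75*t - 125)
d^3M/dt^3 = 30/(t^4 - 20*t^3 + 150*t^2 - 500*t + 625)
d^4M/dt^4 = -120/(t^5 - 25*t^4 + 250*t^3 - 1250*t^2 + 3125*t - 3125)
d^5M/dt^5 = 600/(t^6 - 30*t^5 + 375*t^4 - 2500*t^3 + 9375*t^2 - 18750*t + 15625)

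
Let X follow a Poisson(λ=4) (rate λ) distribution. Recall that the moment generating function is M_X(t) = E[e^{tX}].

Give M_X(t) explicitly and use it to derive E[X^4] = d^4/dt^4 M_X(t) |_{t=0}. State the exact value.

E[X^4] = d^4M/dt^4 |_{t=0} = 756

M_X(t) = e^(4*e^(t) - 4)
dM/dt = 4*e^(-4)*e^(t)*e^(4*e^(t))
d^2M/dt^2 = (16*e^(2*t)*e^(4*e^(t)) + 4*e^(t)*e^(4*e^(t)))*e^(-4)
d^3M/dt^3 = (64*e^(3*t)*e^(4*e^(t)) + 48*e^(2*t)*e^(4*e^(t)) + 4*e^(t)*e^(4*e^(t)))*e^(-4)
d^4M/dt^4 = (256*e^(4*t)*e^(4*e^(t)) + 384*e^(3*t)*e^(4*e^(t)) + 112*e^(2*t)*e^(4*e^(t)) + 4*e^(t)*e^(4*e^(t)))*e^(-4)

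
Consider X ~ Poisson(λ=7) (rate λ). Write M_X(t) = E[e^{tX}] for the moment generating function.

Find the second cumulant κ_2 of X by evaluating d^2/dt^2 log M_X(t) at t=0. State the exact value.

κ_2 = d^2K/dt^2 |_{t=0} = 7

M_X(t) = e^(7*e^(t) - 7)
K_X(t) = log M_X(t) = 7*e^(t) - 7
dK/dt = 7*e^(t)
d^2K/dt^2 = 7*e^(t)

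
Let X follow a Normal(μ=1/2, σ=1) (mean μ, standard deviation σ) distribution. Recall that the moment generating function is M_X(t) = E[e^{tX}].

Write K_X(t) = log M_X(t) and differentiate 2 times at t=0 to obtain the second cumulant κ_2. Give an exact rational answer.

M_X(t) = e^(t^2/2 + t/2)
K_X(t) = log M_X(t) = t^2/2 + t/2
dK/dt = t + 1/2
d^2K/dt^2 = 1

κ_2 = d^2K/dt^2 |_{t=0} = 1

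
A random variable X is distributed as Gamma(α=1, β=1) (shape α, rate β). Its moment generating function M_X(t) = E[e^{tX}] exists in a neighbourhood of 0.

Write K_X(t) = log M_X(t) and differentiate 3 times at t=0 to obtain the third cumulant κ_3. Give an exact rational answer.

M_X(t) = 1/(1 - t)
K_X(t) = log M_X(t) = -log(1 - t)
D^3[K](t) = -2/(t^3 - 3*t^2 + 3*t - 1)

κ_3 = D^3[K](0) = 2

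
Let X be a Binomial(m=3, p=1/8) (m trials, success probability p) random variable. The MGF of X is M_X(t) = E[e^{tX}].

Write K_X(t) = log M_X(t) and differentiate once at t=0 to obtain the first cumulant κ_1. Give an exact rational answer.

M_X(t) = (e^(t)/8 + 7/8)^3
K_X(t) = log M_X(t) = 3*log(e^(t)/8 + 7/8)
K′(t) = 3*e^(t)/(e^(t) + 7)

κ_1 = K′(0) = 3/8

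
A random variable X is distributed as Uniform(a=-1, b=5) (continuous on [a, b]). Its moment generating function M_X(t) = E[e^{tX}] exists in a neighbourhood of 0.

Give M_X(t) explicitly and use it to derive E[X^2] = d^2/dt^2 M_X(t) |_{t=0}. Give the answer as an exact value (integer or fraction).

E[X^2] = d^2M/dt^2 |_{t=0} = 7

M_X(t) = (e^(5*t) - e^(-t))/(6*t)
dM/dt = (5*t*e^(6*t) + t - e^(6*t) + 1)*e^(-t)/(6*t^2)
d^2M/dt^2 = (25*t^2*e^(6*t) - t^2 - 10*t*e^(6*t) - 2*t + 2*e^(6*t) - 2)*e^(-t)/(6*t^3)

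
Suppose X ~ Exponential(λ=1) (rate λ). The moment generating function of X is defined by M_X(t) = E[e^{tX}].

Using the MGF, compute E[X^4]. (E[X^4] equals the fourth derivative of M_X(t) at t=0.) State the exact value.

E[X^4] = D^4[M](0) = 24

M_X(t) = 1/(1 - t)
D^4[M](t) = -24/(t^5 - 5*t^4 + 10*t^3 - 10*t^2 + 5*t - 1)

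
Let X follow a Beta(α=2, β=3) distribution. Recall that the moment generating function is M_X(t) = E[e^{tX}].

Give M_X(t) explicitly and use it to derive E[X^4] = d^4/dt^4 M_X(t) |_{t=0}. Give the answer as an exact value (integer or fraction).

M_X(t) = ₁F₁(2; 5; t)
M^(4)(t) = ₁F₁(6; 9; t)/14

E[X^4] = M^(4)(0) = 1/14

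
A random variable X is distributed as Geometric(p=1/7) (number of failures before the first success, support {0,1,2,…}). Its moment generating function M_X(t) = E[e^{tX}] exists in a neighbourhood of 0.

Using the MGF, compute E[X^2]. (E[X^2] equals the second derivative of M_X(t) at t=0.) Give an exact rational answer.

E[X^2] = M^(2)(0) = 78

M_X(t) = 1/(7*(1 - 6*e^(t)/7))
M^(2)(t) = (-36*e^(2*t) - 42*e^(t))/(216*e^(3*t) - 756*e^(2*t) + 882*e^(t) - 343)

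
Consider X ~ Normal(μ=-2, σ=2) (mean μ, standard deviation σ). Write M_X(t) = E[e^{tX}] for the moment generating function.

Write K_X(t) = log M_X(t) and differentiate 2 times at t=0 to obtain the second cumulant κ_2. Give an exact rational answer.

M_X(t) = e^(2*t^2 - 2*t)
K_X(t) = log M_X(t) = 2*t^2 - 2*t
K^(2)(t) = 4

κ_2 = K^(2)(0) = 4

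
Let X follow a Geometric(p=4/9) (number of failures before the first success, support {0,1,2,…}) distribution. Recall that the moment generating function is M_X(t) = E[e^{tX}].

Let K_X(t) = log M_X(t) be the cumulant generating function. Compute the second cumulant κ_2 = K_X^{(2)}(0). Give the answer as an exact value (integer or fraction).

M_X(t) = 4/(9*(1 - 5*e^(t)/9))
K_X(t) = log M_X(t) = -log(1 - 5*e^(t)/9) - 2*log(3) + 2*log(2)
K′(t) = -5*e^(t)/(5*e^(t) - 9)
K′′(t) = 45*e^(t)/(25*e^(2*t) - 90*e^(t) + 81)

κ_2 = K′′(0) = 45/16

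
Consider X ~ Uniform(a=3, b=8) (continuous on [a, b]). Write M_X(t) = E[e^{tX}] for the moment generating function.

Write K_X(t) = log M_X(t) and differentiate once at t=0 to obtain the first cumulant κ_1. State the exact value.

M_X(t) = (e^(8*t) - e^(3*t))/(5*t)
K_X(t) = log M_X(t) = -log(t) + log(e^(8*t) - e^(3*t)) - log(5)
D[K](t) = (8*t*e^(5*t) - 3*t - e^(5*t) + 1)/(t*e^(5*t) - t)

κ_1 = D[K](0) = 11/2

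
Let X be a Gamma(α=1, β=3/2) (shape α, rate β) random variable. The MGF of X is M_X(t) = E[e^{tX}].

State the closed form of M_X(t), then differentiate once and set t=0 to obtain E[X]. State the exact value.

E[X] = M^(1)(0) = 2/3

M_X(t) = 3/(2*(3/2 - t))
M^(1)(t) = 6/(4*t^2 - 12*t + 9)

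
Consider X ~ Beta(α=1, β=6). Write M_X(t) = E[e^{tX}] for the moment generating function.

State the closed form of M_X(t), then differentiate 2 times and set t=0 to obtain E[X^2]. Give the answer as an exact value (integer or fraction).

M_X(t) = ₁F₁(1; 7; t)
dM/dt = ₁F₁(2; 8; t)/7
d^2M/dt^2 = ₁F₁(3; 9; t)/28

E[X^2] = d^2M/dt^2 |_{t=0} = 1/28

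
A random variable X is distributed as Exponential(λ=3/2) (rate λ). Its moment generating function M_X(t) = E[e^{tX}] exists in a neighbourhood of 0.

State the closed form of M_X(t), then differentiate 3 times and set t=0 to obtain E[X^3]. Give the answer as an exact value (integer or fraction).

E[X^3] = M^(3)(0) = 16/9

M_X(t) = 3/(2*(3/2 - t))
M^(3)(t) = 144/(16*t^4 - 96*t^3 + 216*t^2 - 216*t + 81)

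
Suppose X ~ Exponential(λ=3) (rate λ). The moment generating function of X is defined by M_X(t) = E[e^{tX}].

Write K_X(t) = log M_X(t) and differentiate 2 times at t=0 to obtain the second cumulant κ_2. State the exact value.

κ_2 = K^(2)(0) = 1/9

M_X(t) = 3/(3 - t)
K_X(t) = log M_X(t) = -log(3 - t) + log(3)
K^(2)(t) = 1/(t^2 - 6*t + 9)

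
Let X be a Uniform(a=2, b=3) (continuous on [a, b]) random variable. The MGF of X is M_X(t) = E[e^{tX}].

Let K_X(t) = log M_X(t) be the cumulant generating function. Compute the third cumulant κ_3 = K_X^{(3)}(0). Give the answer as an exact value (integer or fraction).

κ_3 = D^3[K](0) = 0

M_X(t) = (e^(3*t) - e^(2*t))/t
K_X(t) = log M_X(t) = -log(t) + log(e^(3*t) - e^(2*t))
D^3[K](t) = (t^3*e^(2*t) + t^3*e^(t) - 2*e^(3*t) + 6*e^(2*t) - 6*e^(t) + 2)/(t^3*e^(3*t) - 3*t^3*e^(2*t) + 3*t^3*e^(t) - t^3)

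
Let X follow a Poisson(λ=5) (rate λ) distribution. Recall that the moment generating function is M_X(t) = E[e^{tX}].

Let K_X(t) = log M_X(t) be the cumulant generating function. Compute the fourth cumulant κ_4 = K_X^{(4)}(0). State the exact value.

M_X(t) = e^(5*e^(t) - 5)
K_X(t) = log M_X(t) = 5*e^(t) - 5
dK/dt = 5*e^(t)
d^2K/dt^2 = 5*e^(t)
d^3K/dt^3 = 5*e^(t)
d^4K/dt^4 = 5*e^(t)

κ_4 = d^4K/dt^4 |_{t=0} = 5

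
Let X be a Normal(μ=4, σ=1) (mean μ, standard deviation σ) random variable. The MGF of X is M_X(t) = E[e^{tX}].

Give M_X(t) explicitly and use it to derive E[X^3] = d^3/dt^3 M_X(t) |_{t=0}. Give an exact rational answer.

M_X(t) = e^(t^2/2 + 4*t)
M′(t) = t*e^(4*t)*e^(t^2/2) + 4*e^(4*t)*e^(t^2/2)
M′′(t) = t^2*e^(4*t)*e^(t^2/2) + 8*t*e^(4*t)*e^(t^2/2) + 17*e^(4*t)*e^(t^2/2)
M′′′(t) = t^3*e^(4*t)*e^(t^2/2) + 12*t^2*e^(4*t)*e^(t^2/2) + 51*t*e^(4*t)*e^(t^2/2) + 76*e^(4*t)*e^(t^2/2)

E[X^3] = M′′′(0) = 76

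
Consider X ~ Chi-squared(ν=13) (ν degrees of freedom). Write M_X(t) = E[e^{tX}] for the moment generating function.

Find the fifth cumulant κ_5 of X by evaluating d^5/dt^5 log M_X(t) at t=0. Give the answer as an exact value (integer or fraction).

M_X(t) = (1 - 2*t)^(-13/2)
K_X(t) = log M_X(t) = -13*log(1 - 2*t)/2
K^(5)(t) = -4992/(32*t^5 - 80*t^4 + 80*t^3 - 40*t^2 + 10*t - 1)

κ_5 = K^(5)(0) = 4992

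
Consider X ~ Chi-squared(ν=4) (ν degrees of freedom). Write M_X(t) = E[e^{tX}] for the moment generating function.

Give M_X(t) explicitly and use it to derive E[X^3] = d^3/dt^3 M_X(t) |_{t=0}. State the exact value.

E[X^3] = D^3[M](0) = 192

M_X(t) = (1 - 2*t)^(-2)
D^3[M](t) = -192/(32*t^5 - 80*t^4 + 80*t^3 - 40*t^2 + 10*t - 1)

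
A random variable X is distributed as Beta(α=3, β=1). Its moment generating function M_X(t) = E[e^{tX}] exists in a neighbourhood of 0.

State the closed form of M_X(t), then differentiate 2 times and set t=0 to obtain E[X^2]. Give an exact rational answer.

E[X^2] = M′′(0) = 3/5

M_X(t) = ₁F₁(3; 4; t)
M′(t) = 3*₁F₁(4; 5; t)/4
M′′(t) = 3*₁F₁(5; 6; t)/5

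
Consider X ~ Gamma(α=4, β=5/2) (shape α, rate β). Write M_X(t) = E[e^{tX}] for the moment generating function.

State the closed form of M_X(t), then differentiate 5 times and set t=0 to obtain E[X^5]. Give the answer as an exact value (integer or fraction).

E[X^5] = d^5M/dt^5 |_{t=0} = 43008/625

M_X(t) = 625/(16*(5/2 - t)^4)
dM/dt = -5000/(32*t^5 - 400*t^4 + 2000*t^3 - 5000*t^2 + 6250*t - 3125)
d^2M/dt^2 = 50000/(64*t^6 - 960*t^5 + 6000*t^4 - 20000*t^3 + 37500*t^2 - 37500*t + 15625)
d^3M/dt^3 = -600000/(128*t^7 - 2240*t^6 + 16800*t^5 - 70000*t^4 + 175000*t^3 - 262500*t^2 + 218750*t - 78125)
d^4M/dt^4 = 8400000/(256*t^8 - 5120*t^7 + 44800*t^6 - 224000*t^5 + 700000*t^4 - 1400000*t^3 + 1750000*t^2 - 1250000*t + 390625)
d^5M/dt^5 = -134400000/(512*t^9 - 11520*t^8 + 115200*t^7 - 672000*t^6 + 2520000*t^5 - 6300000*t^4 + 10500000*t^3 - 11250000*t^2 + 7031250*t - 1953125)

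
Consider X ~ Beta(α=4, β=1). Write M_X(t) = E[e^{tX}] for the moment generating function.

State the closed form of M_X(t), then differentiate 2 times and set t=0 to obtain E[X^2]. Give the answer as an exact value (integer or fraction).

E[X^2] = M^(2)(0) = 2/3

M_X(t) = ₁F₁(4; 5; t)
M^(2)(t) = 2*₁F₁(6; 7; t)/3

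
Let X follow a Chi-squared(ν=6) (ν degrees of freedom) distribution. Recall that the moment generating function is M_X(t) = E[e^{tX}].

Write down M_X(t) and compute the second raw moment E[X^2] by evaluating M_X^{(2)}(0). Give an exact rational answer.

M_X(t) = (1 - 2*t)^(-3)
D^2[M](t) = -48/(32*t^5 - 80*t^4 + 80*t^3 - 40*t^2 + 10*t - 1)

E[X^2] = D^2[M](0) = 48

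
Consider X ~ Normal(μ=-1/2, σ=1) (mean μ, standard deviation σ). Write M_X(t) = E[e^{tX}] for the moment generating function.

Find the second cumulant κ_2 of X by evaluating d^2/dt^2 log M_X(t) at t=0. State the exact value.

κ_2 = d^2K/dt^2 |_{t=0} = 1

M_X(t) = e^(t^2/2 - t/2)
K_X(t) = log M_X(t) = t^2/2 - t/2
dK/dt = t - 1/2
d^2K/dt^2 = 1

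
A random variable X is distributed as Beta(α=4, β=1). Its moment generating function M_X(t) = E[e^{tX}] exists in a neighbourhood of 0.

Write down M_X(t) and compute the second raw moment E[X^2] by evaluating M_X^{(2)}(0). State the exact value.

M_X(t) = ₁F₁(4; 5; t)
M′(t) = 4*₁F₁(5; 6; t)/5
M′′(t) = 2*₁F₁(6; 7; t)/3

E[X^2] = M′′(0) = 2/3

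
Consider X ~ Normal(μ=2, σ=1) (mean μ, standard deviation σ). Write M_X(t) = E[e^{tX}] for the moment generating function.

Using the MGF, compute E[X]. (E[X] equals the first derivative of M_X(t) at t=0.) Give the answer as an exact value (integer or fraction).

E[X] = dM/dt |_{t=0} = 2

M_X(t) = e^(t^2/2 + 2*t)
dM/dt = t*e^(2*t)*e^(t^2/2) + 2*e^(2*t)*e^(t^2/2)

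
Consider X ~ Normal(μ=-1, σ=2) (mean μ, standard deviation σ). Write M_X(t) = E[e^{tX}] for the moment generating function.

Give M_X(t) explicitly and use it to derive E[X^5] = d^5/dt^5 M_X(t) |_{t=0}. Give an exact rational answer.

E[X^5] = M^(5)(0) = -281

M_X(t) = e^(2*t^2 - t)
M^(5)(t) = (1024*t^5*e^(2*t^2) - 1280*t^4*e^(2*t^2) + 3200*t^3*e^(2*t^2) - 2080*t^2*e^(2*t^2) + 1460*t*e^(2*t^2) - 281*e^(2*t^2))*e^(-t)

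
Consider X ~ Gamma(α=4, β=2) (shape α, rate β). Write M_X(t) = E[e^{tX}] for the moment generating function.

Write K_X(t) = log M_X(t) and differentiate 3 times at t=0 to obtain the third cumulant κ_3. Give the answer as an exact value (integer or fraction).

κ_3 = D^3[K](0) = 1

M_X(t) = 16/(2 - t)^4
K_X(t) = log M_X(t) = -4*log(2 - t) + 4*log(2)
D^3[K](t) = -8/(t^3 - 6*t^2 + 12*t - 8)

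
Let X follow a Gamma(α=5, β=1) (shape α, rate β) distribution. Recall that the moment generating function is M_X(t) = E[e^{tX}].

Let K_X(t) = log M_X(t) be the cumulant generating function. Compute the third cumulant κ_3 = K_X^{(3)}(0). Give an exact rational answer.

M_X(t) = (1 - t)^(-5)
K_X(t) = log M_X(t) = -5*log(1 - t)
K′(t) = -5/(t - 1)
K′′(t) = 5/(t^2 - 2*t + 1)
K′′′(t) = -10/(t^3 - 3*t^2 + 3*t - 1)

κ_3 = K′′′(0) = 10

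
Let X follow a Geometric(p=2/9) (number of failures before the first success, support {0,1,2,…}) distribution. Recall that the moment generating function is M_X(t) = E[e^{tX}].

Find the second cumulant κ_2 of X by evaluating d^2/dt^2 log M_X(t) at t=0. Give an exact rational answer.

κ_2 = D^2[K](0) = 63/4

M_X(t) = 2/(9*(1 - 7*e^(t)/9))
K_X(t) = log M_X(t) = -log(1 - 7*e^(t)/9) - 2*log(3) + log(2)
D^2[K](t) = 63*e^(t)/(49*e^(2*t) - 126*e^(t) + 81)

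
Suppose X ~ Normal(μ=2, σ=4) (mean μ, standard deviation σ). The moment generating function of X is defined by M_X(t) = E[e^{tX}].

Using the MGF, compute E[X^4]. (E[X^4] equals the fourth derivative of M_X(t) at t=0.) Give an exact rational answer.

E[X^4] = D^4[M](0) = 1168

M_X(t) = e^(8*t^2 + 2*t)
D^4[M](t) = 65536*t^4*e^(2*t)*e^(8*t^2) + 32768*t^3*e^(2*t)*e^(8*t^2) + 30720*t^2*e^(2*t)*e^(8*t^2) + 6656*t*e^(2*t)*e^(8*t^2) + 1168*e^(2*t)*e^(8*t^2)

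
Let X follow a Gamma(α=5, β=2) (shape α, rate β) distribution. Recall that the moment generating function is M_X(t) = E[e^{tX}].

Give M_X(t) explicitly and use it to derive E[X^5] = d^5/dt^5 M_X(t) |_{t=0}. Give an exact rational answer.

M_X(t) = 32/(2 - t)^5
M′(t) = 160/(t^6 - 12*t^5 + 60*t^4 - 160*t^3 + 240*t^2 - 192*t + 64)
M′′(t) = -960/(t^7 - 14*t^6 + 84*t^5 - 280*t^4 + 560*t^3 - 672*t^2 + 448*t - 128)
M′′′(t) = 6720/(t^8 - 16*t^7 + 112*t^6 - 448*t^5 + 1120*t^4 - 1792*t^3 + 1792*t^2 - 1024*t + 256)
M′′′′(t) = -53760/(t^9 - 18*t^8 + 144*t^7 - 672*t^6 + 2016*t^5 - 4032*t^4 + 5376*t^3 - 4608*t^2 + 2304*t - 512)
M′′′′′(t) = 483840/(t^10 - 20*t^9 + 180*t^8 - 960*t^7 + 3360*t^6 - 8064*t^5 + 13440*t^4 - 15360*t^3 + 11520*t^2 - 5120*t + 1024)

E[X^5] = M′′′′′(0) = 945/2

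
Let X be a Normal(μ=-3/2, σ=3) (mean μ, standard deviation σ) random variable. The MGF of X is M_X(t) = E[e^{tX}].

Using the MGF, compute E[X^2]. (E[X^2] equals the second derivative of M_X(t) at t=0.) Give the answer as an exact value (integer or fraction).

M_X(t) = e^(9*t^2/2 - 3*t/2)
M′(t) = 9*t*e^(-3*t/2)*e^(9*t^2/2) - 3*e^(-3*t/2)*e^(9*t^2/2)/2
M′′(t) = (324*t^2*e^(9*t^2/2) - 108*t*e^(9*t^2/2) + 45*e^(9*t^2/2))*e^(-3*t/2)/4

E[X^2] = M′′(0) = 45/4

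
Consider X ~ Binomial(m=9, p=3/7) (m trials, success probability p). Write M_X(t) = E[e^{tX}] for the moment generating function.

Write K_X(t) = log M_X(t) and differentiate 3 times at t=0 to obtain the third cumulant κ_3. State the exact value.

M_X(t) = (3*e^(t)/7 + 4/7)^9
K_X(t) = log M_X(t) = 9*log(3*e^(t)/7 + 4/7)
D^3[K](t) = (-324*e^(2*t) + 432*e^(t))/(27*e^(3*t) + 108*e^(2*t) + 144*e^(t) + 64)

κ_3 = D^3[K](0) = 108/343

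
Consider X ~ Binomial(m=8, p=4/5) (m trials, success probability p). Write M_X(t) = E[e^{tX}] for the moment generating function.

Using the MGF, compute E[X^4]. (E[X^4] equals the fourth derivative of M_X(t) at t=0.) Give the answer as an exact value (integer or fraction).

E[X^4] = M′′′′(0) = 9888/5

M_X(t) = (4*e^(t)/5 + 1/5)^8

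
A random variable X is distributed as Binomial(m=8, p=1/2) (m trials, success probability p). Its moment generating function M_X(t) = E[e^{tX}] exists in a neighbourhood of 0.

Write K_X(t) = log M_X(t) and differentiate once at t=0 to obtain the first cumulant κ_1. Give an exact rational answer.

κ_1 = K^(1)(0) = 4

M_X(t) = (e^(t)/2 + 1/2)^8
K_X(t) = log M_X(t) = 8*log(e^(t)/2 + 1/2)
K^(1)(t) = 8*e^(t)/(e^(t) + 1)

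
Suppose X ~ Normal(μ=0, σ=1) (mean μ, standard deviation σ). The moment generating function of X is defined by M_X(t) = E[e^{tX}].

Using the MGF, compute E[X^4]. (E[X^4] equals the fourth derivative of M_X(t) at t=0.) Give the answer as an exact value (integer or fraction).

M_X(t) = e^(t^2/2)
D^4[M](t) = t^4*e^(t^2/2) + 6*t^2*e^(t^2/2) + 3*e^(t^2/2)

E[X^4] = D^4[M](0) = 3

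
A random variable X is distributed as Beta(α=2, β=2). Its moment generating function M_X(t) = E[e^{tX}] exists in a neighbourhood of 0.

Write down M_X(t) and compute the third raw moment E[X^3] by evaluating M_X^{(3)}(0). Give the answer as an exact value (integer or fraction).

M_X(t) = ₁F₁(2; 4; t)
M′(t) = ₁F₁(3; 5; t)/2
M′′(t) = 3*₁F₁(4; 6; t)/10
M′′′(t) = ₁F₁(5; 7; t)/5

E[X^3] = M′′′(0) = 1/5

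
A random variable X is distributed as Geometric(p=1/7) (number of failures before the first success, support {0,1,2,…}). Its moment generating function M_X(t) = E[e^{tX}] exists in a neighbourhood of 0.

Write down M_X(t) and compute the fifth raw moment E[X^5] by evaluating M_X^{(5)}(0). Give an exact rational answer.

M_X(t) = 1/(7*(1 - 6*e^(t)/7))
M′(t) = 6*e^(t)/(36*e^(2*t) - 84*e^(t) + 49)
M′′(t) = (-36*e^(2*t) - 42*e^(t))/(216*e^(3*t) - 756*e^(2*t) + 882*e^(t) - 343)
M′′′(t) = (216*e^(3*t) + 1008*e^(2*t) + 294*e^(t))/(1296*e^(4*t) - 6048*e^(3*t) + 10584*e^(2*t) - 8232*e^(t) + 2401)
M′′′′(t) = (-1296*e^(4*t) - 16632*e^(3*t) - 19404*e^(2*t) - 2058*e^(t))/(7776*e^(5*t) - 45360*e^(4*t) + 105840*e^(3*t) - 123480*e^(2*t) + 72030*e^(t) - 16807)

E[X^5] = M′′′′′(0) = 1277646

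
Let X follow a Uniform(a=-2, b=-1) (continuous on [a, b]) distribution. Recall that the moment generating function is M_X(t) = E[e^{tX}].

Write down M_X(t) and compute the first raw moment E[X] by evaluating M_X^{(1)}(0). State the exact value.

E[X] = dM/dt |_{t=0} = -3/2

M_X(t) = (e^(-t) - e^(-2*t))/t
dM/dt = (-t*e^(t) + 2*t - e^(t) + 1)*e^(-2*t)/t^2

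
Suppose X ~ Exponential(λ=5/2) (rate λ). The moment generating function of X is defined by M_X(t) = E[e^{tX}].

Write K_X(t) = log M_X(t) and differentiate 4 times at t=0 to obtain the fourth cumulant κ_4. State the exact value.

M_X(t) = 5/(2*(5/2 - t))
K_X(t) = log M_X(t) = -log(5/2 - t) - log(2) + log(5)
dK/dt = -2/(2*t - 5)
d^2K/dt^2 = 4/(4*t^2 - 20*t + 25)
d^3K/dt^3 = -16/(8*t^3 - 60*t^2 + 150*t - 125)
d^4K/dt^4 = 96/(16*t^4 - 160*t^3 + 600*t^2 - 1000*t + 625)

κ_4 = d^4K/dt^4 |_{t=0} = 96/625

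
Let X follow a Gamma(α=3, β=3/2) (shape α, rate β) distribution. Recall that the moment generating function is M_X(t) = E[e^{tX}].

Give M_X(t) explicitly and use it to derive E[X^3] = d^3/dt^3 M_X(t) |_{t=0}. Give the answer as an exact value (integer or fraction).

M_X(t) = 27/(8*(3/2 - t)^3)
dM/dt = 162/(16*t^4 - 96*t^3 + 216*t^2 - 216*t + 81)
d^2M/dt^2 = -1296/(32*t^5 - 240*t^4 + 720*t^3 - 1080*t^2 + 810*t - 243)
d^3M/dt^3 = 12960/(64*t^6 - 576*t^5 + 2160*t^4 - 4320*t^3 + 4860*t^2 - 2916*t + 729)

E[X^3] = d^3M/dt^3 |_{t=0} = 160/9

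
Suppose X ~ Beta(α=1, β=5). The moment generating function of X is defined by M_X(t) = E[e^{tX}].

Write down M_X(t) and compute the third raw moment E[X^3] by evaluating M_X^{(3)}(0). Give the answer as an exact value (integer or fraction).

E[X^3] = D^3[M](0) = 1/56

M_X(t) = ₁F₁(1; 6; t)
D^3[M](t) = ₁F₁(4; 9; t)/56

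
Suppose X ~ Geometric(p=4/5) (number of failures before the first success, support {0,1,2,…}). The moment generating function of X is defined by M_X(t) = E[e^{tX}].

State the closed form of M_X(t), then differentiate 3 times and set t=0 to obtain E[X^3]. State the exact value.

M_X(t) = 4/(5*(1 - e^(t)/5))
dM/dt = 4*e^(t)/(e^(2*t) - 10*e^(t) + 25)
d^2M/dt^2 = (-4*e^(2*t) - 20*e^(t))/(e^(3*t) - 15*e^(2*t) + 75*e^(t) - 125)
d^3M/dt^3 = (4*e^(3*t) + 80*e^(2*t) + 100*e^(t))/(e^(4*t) - 20*e^(3*t) + 150*e^(2*t) - 500*e^(t) + 625)

E[X^3] = d^3M/dt^3 |_{t=0} = 23/32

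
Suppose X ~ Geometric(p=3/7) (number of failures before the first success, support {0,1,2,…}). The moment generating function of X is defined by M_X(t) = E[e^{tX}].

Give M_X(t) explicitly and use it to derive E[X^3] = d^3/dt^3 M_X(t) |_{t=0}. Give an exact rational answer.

E[X^3] = D^3[M](0) = 236/9

M_X(t) = 3/(7*(1 - 4*e^(t)/7))
D^3[M](t) = (192*e^(3*t) + 1344*e^(2*t) + 588*e^(t))/(256*e^(4*t) - 1792*e^(3*t) + 4704*e^(2*t) - 5488*e^(t) + 2401)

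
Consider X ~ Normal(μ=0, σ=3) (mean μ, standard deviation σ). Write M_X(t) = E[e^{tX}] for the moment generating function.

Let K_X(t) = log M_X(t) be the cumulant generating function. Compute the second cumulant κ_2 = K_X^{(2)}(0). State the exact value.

M_X(t) = e^(9*t^2/2)
K_X(t) = log M_X(t) = 9*t^2/2
dK/dt = 9*t
d^2K/dt^2 = 9

κ_2 = d^2K/dt^2 |_{t=0} = 9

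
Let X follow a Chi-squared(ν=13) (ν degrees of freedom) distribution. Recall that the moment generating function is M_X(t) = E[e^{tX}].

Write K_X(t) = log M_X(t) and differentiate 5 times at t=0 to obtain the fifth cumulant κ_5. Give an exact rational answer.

M_X(t) = (1 - 2*t)^(-13/2)
K_X(t) = log M_X(t) = -13*log(1 - 2*t)/2
D^5[K](t) = -4992/(32*t^5 - 80*t^4 + 80*t^3 - 40*t^2 + 10*t - 1)

κ_5 = D^5[K](0) = 4992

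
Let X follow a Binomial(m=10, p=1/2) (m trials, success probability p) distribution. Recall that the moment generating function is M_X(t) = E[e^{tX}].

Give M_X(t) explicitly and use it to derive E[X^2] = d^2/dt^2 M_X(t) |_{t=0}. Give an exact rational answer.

M_X(t) = (e^(t)/2 + 1/2)^10

E[X^2] = M^(2)(0) = 55/2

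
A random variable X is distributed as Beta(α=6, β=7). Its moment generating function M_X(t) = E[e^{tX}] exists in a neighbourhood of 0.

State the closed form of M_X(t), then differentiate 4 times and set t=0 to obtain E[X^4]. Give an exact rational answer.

E[X^4] = D^4[M](0) = 9/130

M_X(t) = ₁F₁(6; 13; t)
D^4[M](t) = 9*₁F₁(10; 17; t)/130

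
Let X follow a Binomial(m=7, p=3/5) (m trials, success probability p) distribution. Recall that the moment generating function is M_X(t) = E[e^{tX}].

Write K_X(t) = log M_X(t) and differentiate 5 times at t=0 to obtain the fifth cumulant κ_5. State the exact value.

M_X(t) = (3*e^(t)/5 + 2/5)^7
K_X(t) = log M_X(t) = 7*log(3*e^(t)/5 + 2/5)
dK/dt = 21*e^(t)/(3*e^(t) + 2)
d^2K/dt^2 = 42*e^(t)/(9*e^(2*t) + 12*e^(t) + 4)
d^3K/dt^3 = (-126*e^(2*t) + 84*e^(t))/(27*e^(3*t) + 54*e^(2*t) + 36*e^(t) + 8)
d^4K/dt^4 = (378*e^(3*t) - 1008*e^(2*t) + 168*e^(t))/(81*e^(4*t) + 216*e^(3*t) + 216*e^(2*t) + 96*e^(t) + 16)
d^5K/dt^5 = (-1134*e^(4*t) + 8316*e^(3*t) - 5544*e^(2*t) + 336*e^(t))/(243*e^(5*t) + 810*e^(4*t) + 1080*e^(3*t) + 720*e^(2*t) + 240*e^(t) + 32)

κ_5 = d^5K/dt^5 |_{t=0} = 1974/3125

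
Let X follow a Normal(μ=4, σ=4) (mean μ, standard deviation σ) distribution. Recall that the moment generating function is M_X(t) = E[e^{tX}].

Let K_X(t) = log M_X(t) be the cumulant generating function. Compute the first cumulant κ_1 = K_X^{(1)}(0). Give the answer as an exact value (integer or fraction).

κ_1 = D[K](0) = 4

M_X(t) = e^(8*t^2 + 4*t)
K_X(t) = log M_X(t) = 8*t^2 + 4*t
D[K](t) = 16*t + 4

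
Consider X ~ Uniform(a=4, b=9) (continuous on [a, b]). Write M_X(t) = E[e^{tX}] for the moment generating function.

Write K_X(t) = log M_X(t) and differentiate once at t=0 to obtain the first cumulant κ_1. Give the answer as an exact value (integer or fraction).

M_X(t) = (e^(9*t) - e^(4*t))/(5*t)
K_X(t) = log M_X(t) = -log(t) + log(e^(9*t) - e^(4*t)) - log(5)
K′(t) = (9*t*e^(5*t) - 4*t - e^(5*t) + 1)/(t*e^(5*t) - t)

κ_1 = K′(0) = 13/2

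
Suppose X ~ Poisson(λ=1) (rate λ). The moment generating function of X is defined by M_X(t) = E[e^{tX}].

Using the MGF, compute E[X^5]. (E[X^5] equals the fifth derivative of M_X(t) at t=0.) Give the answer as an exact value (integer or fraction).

E[X^5] = d^5M/dt^5 |_{t=0} = 52

M_X(t) = e^(e^(t) - 1)
dM/dt = e^(-1)*e^(t)*e^(e^(t))
d^2M/dt^2 = (e^(2*t)*e^(e^(t)) + e^(t)*e^(e^(t)))*e^(-1)
d^3M/dt^3 = (e^(3*t)*e^(e^(t)) + 3*e^(2*t)*e^(e^(t)) + e^(t)*e^(e^(t)))*e^(-1)
d^4M/dt^4 = (e^(4*t)*e^(e^(t)) + 6*e^(3*t)*e^(e^(t)) + 7*e^(2*t)*e^(e^(t)) + e^(t)*e^(e^(t)))*e^(-1)
d^5M/dt^5 = (e^(5*t)*e^(e^(t)) + 10*e^(4*t)*e^(e^(t)) + 25*e^(3*t)*e^(e^(t)) + 15*e^(2*t)*e^(e^(t)) + e^(t)*e^(e^(t)))*e^(-1)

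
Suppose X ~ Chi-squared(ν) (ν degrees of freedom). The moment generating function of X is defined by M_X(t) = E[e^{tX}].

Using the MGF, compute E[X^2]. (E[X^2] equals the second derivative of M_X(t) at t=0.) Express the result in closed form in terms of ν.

M_X(t) = (1 - 2*t)^(-ν/2)
D^2[M](t) = (ν^2 + 2*ν)/(4*t^2*(1 - 2*t)^(ν/2) - 4*t*(1 - 2*t)^(ν/2) + (1 - 2*t)^(ν/2))

E[X^2] = D^2[M](0) = ν*(ν + 2)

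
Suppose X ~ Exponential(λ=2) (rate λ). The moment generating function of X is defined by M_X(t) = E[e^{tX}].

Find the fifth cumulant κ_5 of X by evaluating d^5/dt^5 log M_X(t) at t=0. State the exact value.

M_X(t) = 2/(2 - t)
K_X(t) = log M_X(t) = -log(2 - t) + log(2)
D^5[K](t) = -24/(t^5 - 10*t^4 + 40*t^3 - 80*t^2 + 80*t - 32)

κ_5 = D^5[K](0) = 3/4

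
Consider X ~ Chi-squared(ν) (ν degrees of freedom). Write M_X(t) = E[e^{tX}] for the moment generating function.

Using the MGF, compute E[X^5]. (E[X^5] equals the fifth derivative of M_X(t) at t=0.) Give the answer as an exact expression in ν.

M_X(t) = (1 - 2*t)^(-ν/2)
M′(t) = -ν/(2*t*(1 - 2*t)^(ν/2) - (1 - 2*t)^(ν/2))
M′′(t) = (ν^2 + 2*ν)/(4*t^2*(1 - 2*t)^(ν/2) - 4*t*(1 - 2*t)^(ν/2) + (1 - 2*t)^(ν/2))
M′′′(t) = (-ν^3 - 6*ν^2 - 8*ν)/(8*t^3*(1 - 2*t)^(ν/2) - 12*t^2*(1 - 2*t)^(ν/2) + 6*t*(1 - 2*t)^(ν/2) - (1 - 2*t)^(ν/2))
M′′′′(t) = (ν^4 + 12*ν^3 + 44*ν^2 + 48*ν)/(16*t^4*(1 - 2*t)^(ν/2) - 32*t^3*(1 - 2*t)^(ν/2) + 24*t^2*(1 - 2*t)^(ν/2) - 8*t*(1 - 2*t)^(ν/2) + (1 - 2*t)^(ν/2))

E[X^5] = M′′′′′(0) = ν*(ν^4 + 20*ν^3 + 140*ν^2 + 400*ν + 384)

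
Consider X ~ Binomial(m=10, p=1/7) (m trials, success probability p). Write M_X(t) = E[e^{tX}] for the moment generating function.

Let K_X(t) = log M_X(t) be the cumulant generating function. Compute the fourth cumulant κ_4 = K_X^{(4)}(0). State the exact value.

M_X(t) = (e^(t)/7 + 6/7)^10
K_X(t) = log M_X(t) = 10*log(e^(t)/7 + 6/7)
dK/dt = 10*e^(t)/(e^(t) + 6)
d^2K/dt^2 = 60*e^(t)/(e^(2*t) + 12*e^(t) + 36)
d^3K/dt^3 = (-60*e^(2*t) + 360*e^(t))/(e^(3*t) + 18*e^(2*t) + 108*e^(t) + 216)
d^4K/dt^4 = (60*e^(3*t) - 1440*e^(2*t) + 2160*e^(t))/(e^(4*t) + 24*e^(3*t) + 216*e^(2*t) + 864*e^(t) + 1296)

κ_4 = d^4K/dt^4 |_{t=0} = 780/2401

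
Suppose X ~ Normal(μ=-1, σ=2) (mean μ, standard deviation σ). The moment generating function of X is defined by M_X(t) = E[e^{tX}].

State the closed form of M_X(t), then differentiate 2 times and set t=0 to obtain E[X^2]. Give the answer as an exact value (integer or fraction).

E[X^2] = M′′(0) = 5

M_X(t) = e^(2*t^2 - t)
M′(t) = 4*t*e^(-t)*e^(2*t^2) - e^(-t)*e^(2*t^2)
M′′(t) = (16*t^2*e^(2*t^2) - 8*t*e^(2*t^2) + 5*e^(2*t^2))*e^(-t)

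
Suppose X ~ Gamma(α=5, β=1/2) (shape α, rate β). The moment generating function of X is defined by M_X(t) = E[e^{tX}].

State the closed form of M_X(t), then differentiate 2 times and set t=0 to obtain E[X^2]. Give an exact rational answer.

E[X^2] = M′′(0) = 120

M_X(t) = 1/(32*(1/2 - t)^5)
M′(t) = 10/(64*t^6 - 192*t^5 + 240*t^4 - 160*t^3 + 60*t^2 - 12*t + 1)
M′′(t) = -120/(128*t^7 - 448*t^6 + 672*t^5 - 560*t^4 + 280*t^3 - 84*t^2 + 14*t - 1)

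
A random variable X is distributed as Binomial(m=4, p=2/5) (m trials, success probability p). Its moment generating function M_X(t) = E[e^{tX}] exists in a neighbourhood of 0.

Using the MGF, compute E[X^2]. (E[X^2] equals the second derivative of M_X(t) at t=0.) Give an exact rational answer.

M_X(t) = (2*e^(t)/5 + 3/5)^4
D^2[M](t) = 256*e^(4*t)/625 + 864*e^(3*t)/625 + 864*e^(2*t)/625 + 216*e^(t)/625

E[X^2] = D^2[M](0) = 88/25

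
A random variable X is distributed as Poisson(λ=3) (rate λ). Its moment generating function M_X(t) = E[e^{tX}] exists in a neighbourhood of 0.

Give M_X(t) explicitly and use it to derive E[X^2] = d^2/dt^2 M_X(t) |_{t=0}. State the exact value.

M_X(t) = e^(3*e^(t) - 3)
dM/dt = 3*e^(-3)*e^(t)*e^(3*e^(t))
d^2M/dt^2 = (9*e^(2*t)*e^(3*e^(t)) + 3*e^(t)*e^(3*e^(t)))*e^(-3)

E[X^2] = d^2M/dt^2 |_{t=0} = 12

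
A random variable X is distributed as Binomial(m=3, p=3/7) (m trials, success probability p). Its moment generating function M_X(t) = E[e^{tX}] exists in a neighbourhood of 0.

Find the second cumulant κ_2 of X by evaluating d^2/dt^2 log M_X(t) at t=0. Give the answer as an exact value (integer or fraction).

M_X(t) = (3*e^(t)/7 + 4/7)^3
K_X(t) = log M_X(t) = 3*log(3*e^(t)/7 + 4/7)
K^(2)(t) = 36*e^(t)/(9*e^(2*t) + 24*e^(t) + 16)

κ_2 = K^(2)(0) = 36/49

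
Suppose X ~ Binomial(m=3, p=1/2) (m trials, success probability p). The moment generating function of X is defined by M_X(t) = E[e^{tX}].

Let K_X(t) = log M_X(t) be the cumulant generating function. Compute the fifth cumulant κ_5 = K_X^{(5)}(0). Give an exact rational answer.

κ_5 = K^(5)(0) = 0

M_X(t) = (e^(t)/2 + 1/2)^3
K_X(t) = log M_X(t) = 3*log(e^(t)/2 + 1/2)
K^(5)(t) = (-3*e^(4*t) + 33*e^(3*t) - 33*e^(2*t) + 3*e^(t))/(e^(5*t) + 5*e^(4*t) + 10*e^(3*t) + 10*e^(2*t) + 5*e^(t) + 1)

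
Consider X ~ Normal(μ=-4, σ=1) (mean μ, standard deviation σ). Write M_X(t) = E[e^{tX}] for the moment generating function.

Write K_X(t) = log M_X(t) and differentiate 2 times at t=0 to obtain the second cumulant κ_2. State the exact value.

M_X(t) = e^(t^2/2 - 4*t)
K_X(t) = log M_X(t) = t^2/2 - 4*t
dK/dt = t - 4
d^2K/dt^2 = 1

κ_2 = d^2K/dt^2 |_{t=0} = 1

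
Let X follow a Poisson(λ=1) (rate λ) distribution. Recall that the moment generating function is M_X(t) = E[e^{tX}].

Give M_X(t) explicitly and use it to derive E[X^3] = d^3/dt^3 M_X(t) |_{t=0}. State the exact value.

M_X(t) = e^(e^(t) - 1)
M^(3)(t) = (e^(3*t)*e^(e^(t)) + 3*e^(2*t)*e^(e^(t)) + e^(t)*e^(e^(t)))*e^(-1)

E[X^3] = M^(3)(0) = 5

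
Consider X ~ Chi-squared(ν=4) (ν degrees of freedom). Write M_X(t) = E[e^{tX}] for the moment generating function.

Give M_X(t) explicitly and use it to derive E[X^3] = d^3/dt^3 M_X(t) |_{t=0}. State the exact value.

E[X^3] = D^3[M](0) = 192

M_X(t) = (1 - 2*t)^(-2)
D^3[M](t) = -192/(32*t^5 - 80*t^4 + 80*t^3 - 40*t^2 + 10*t - 1)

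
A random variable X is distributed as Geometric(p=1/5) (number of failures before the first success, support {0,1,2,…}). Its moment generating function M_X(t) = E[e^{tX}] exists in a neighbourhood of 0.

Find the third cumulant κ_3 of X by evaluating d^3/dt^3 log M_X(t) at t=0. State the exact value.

M_X(t) = 1/(5*(1 - 4*e^(t)/5))
K_X(t) = log M_X(t) = -log(1 - 4*e^(t)/5) - log(5)
K′(t) = -4*e^(t)/(4*e^(t) - 5)
K′′(t) = 20*e^(t)/(16*e^(2*t) - 40*e^(t) + 25)
K′′′(t) = (-80*e^(2*t) - 100*e^(t))/(64*e^(3*t) - 240*e^(2*t) + 300*e^(t) - 125)

κ_3 = K′′′(0) = 180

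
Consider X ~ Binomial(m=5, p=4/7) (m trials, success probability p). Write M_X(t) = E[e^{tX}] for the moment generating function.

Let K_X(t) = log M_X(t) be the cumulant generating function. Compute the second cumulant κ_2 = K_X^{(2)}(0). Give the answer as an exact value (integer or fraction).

M_X(t) = (4*e^(t)/7 + 3/7)^5
K_X(t) = log M_X(t) = 5*log(4*e^(t)/7 + 3/7)
K^(2)(t) = 60*e^(t)/(16*e^(2*t) + 24*e^(t) + 9)

κ_2 = K^(2)(0) = 60/49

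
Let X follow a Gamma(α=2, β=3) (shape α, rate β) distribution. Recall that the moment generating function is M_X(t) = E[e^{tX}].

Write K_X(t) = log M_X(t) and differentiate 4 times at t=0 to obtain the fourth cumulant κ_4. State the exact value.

κ_4 = K^(4)(0) = 4/27

M_X(t) = 9/(3 - t)^2
K_X(t) = log M_X(t) = -2*log(3 - t) + 2*log(3)
K^(4)(t) = 12/(t^4 - 12*t^3 + 54*t^2 - 108*t + 81)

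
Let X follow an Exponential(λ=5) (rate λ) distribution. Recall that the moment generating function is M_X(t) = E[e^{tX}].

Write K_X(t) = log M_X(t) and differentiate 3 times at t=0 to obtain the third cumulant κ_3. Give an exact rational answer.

M_X(t) = 5/(5 - t)
K_X(t) = log M_X(t) = -log(5 - t) + log(5)
D^3[K](t) = -2/(t^3 - 15*t^2 + 75*t - 125)

κ_3 = D^3[K](0) = 2/125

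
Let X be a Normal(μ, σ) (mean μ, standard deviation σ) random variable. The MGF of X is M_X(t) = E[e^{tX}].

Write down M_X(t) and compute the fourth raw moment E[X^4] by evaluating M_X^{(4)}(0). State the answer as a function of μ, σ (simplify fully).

E[X^4] = d^4M/dt^4 |_{t=0} = μ^4 + 6*μ^2*σ^2 + 3*σ^4

M_X(t) = e^(μ*t + σ^2*t^2/2)
dM/dt = μ*e^(μ*t)*e^(σ^2*t^2/2) + σ^2*t*e^(μ*t)*e^(σ^2*t^2/2)
d^2M/dt^2 = μ^2*e^(μ*t)*e^(σ^2*t^2/2) + 2*μ*σ^2*t*e^(μ*t)*e^(σ^2*t^2/2) + σ^4*t^2*e^(μ*t)*e^(σ^2*t^2/2) + σ^2*e^(μ*t)*e^(σ^2*t^2/2)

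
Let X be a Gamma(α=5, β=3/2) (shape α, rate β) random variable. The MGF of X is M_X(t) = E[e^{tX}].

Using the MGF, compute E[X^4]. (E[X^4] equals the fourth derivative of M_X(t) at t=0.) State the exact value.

M_X(t) = 243/(32*(3/2 - t)^5)
M′(t) = 2430/(64*t^6 - 576*t^5 + 2160*t^4 - 4320*t^3 + 4860*t^2 - 2916*t + 729)
M′′(t) = -29160/(128*t^7 - 1344*t^6 + 6048*t^5 - 15120*t^4 + 22680*t^3 - 20412*t^2 + 10206*t - 2187)
M′′′(t) = 408240/(256*t^8 - 3072*t^7 + 16128*t^6 - 48384*t^5 + 90720*t^4 - 108864*t^3 + 81648*t^2 - 34992*t + 6561)
M′′′′(t) = -6531840/(512*t^9 - 6912*t^8 + 41472*t^7 - 145152*t^6 + 326592*t^5 - 489888*t^4 + 489888*t^3 - 314928*t^2 + 118098*t - 19683)

E[X^4] = M′′′′(0) = 8960/27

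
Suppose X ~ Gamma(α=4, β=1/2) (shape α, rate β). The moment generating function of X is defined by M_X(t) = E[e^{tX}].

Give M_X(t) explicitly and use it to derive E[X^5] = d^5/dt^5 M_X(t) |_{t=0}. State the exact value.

M_X(t) = 1/(16*(1/2 - t)^4)
dM/dt = -8/(32*t^5 - 80*t^4 + 80*t^3 - 40*t^2 + 10*t - 1)
d^2M/dt^2 = 80/(64*t^6 - 192*t^5 + 240*t^4 - 160*t^3 + 60*t^2 - 12*t + 1)
d^3M/dt^3 = -960/(128*t^7 - 448*t^6 + 672*t^5 - 560*t^4 + 280*t^3 - 84*t^2 + 14*t - 1)
d^4M/dt^4 = 13440/(256*t^8 - 1024*t^7 + 1792*t^6 - 1792*t^5 + 1120*t^4 - 448*t^3 + 112*t^2 - 16*t + 1)
d^5M/dt^5 = -215040/(512*t^9 - 2304*t^8 + 4608*t^7 - 5376*t^6 + 4032*t^5 - 2016*t^4 + 672*t^3 - 144*t^2 + 18*t - 1)

E[X^5] = d^5M/dt^5 |_{t=0} = 215040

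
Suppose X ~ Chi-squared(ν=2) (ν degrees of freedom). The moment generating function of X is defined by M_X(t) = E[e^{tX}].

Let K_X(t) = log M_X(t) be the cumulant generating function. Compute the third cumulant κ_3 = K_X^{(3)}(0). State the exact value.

κ_3 = D^3[K](0) = 16

M_X(t) = 1/(1 - 2*t)
K_X(t) = log M_X(t) = -log(1 - 2*t)
D^3[K](t) = -16/(8*t^3 - 12*t^2 + 6*t - 1)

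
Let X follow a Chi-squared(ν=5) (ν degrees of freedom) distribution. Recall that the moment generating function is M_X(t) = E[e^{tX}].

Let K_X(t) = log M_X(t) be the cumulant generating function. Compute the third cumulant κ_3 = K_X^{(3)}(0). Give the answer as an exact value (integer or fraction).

M_X(t) = (1 - 2*t)^(-5/2)
K_X(t) = log M_X(t) = -5*log(1 - 2*t)/2
dK/dt = -5/(2*t - 1)
d^2K/dt^2 = 10/(4*t^2 - 4*t + 1)
d^3K/dt^3 = -40/(8*t^3 - 12*t^2 + 6*t - 1)

κ_3 = d^3K/dt^3 |_{t=0} = 40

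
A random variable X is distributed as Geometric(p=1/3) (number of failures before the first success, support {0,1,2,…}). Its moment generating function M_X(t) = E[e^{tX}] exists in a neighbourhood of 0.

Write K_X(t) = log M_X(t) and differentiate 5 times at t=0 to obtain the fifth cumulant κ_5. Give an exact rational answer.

κ_5 = K^(5)(0) = 2190

M_X(t) = 1/(3*(1 - 2*e^(t)/3))
K_X(t) = log M_X(t) = -log(1 - 2*e^(t)/3) - log(3)
K^(5)(t) = (-48*e^(4*t) - 792*e^(3*t) - 1188*e^(2*t) - 162*e^(t))/(32*e^(5*t) - 240*e^(4*t) + 720*e^(3*t) - 1080*e^(2*t) + 810*e^(t) - 243)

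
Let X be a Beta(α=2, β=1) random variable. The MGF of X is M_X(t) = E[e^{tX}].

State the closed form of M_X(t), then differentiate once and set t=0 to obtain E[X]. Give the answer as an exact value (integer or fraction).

M_X(t) = ₁F₁(2; 3; t)
M′(t) = 2*₁F₁(3; 4; t)/3

E[X] = M′(0) = 2/3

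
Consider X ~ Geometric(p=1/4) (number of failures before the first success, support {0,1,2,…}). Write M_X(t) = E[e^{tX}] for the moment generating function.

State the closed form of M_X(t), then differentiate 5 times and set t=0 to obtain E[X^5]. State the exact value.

E[X^5] = M′′′′′(0) = 52923

M_X(t) = 1/(4*(1 - 3*e^(t)/4))
M′(t) = 3*e^(t)/(9*e^(2*t) - 24*e^(t) + 16)
M′′(t) = (-9*e^(2*t) - 12*e^(t))/(27*e^(3*t) - 108*e^(2*t) + 144*e^(t) - 64)
M′′′(t) = (27*e^(3*t) + 144*e^(2*t) + 48*e^(t))/(81*e^(4*t) - 432*e^(3*t) + 864*e^(2*t) - 768*e^(t) + 256)
M′′′′(t) = (-81*e^(4*t) - 1188*e^(3*t) - 1584*e^(2*t) - 192*e^(t))/(243*e^(5*t) - 1620*e^(4*t) + 4320*e^(3*t) - 5760*e^(2*t) + 3840*e^(t) - 1024)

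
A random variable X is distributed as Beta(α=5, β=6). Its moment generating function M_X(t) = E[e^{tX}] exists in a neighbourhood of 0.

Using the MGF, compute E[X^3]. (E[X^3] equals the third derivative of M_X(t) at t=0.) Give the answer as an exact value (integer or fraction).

M_X(t) = ₁F₁(5; 11; t)
dM/dt = 5*₁F₁(6; 12; t)/11
d^2M/dt^2 = 5*₁F₁(7; 13; t)/22
d^3M/dt^3 = 35*₁F₁(8; 14; t)/286

E[X^3] = d^3M/dt^3 |_{t=0} = 35/286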